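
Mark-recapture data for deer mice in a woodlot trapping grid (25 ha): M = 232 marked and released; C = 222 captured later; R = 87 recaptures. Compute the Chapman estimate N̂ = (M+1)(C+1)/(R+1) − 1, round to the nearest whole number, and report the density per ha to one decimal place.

density ≈ 23.6 deer mice per ha

N̂ = 233·223/88 − 1 = 51959/88 − 1 ≈ 589.4 → 589
Density = N̂ / area = 589 / 25 ≈ 23.56 → 23.6 per ha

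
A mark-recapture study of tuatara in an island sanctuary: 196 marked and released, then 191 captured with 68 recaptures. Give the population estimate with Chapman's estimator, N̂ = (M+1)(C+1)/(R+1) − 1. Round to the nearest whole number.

N ≈ 547

N̂ = (196+1)(191+1)/(68+1) − 1 = 197·192/69 − 1
= 37824/69 − 1 ≈ 548.2 − 1 ≈ 547.2 → 547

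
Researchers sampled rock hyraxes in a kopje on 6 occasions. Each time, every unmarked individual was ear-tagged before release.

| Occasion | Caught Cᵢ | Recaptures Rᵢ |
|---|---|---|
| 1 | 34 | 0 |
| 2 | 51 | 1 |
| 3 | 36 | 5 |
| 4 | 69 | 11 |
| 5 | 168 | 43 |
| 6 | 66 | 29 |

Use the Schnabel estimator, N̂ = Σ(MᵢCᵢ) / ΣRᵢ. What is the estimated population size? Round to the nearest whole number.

N ≈ 690

Marked at large before each occasion: Mᵢ = Σⱼ<ᵢ (Cⱼ − Rⱼ) → M1=0, M2=34, M3=84, M4=115, M5=173, M6=298
Σ MᵢCᵢ = 0·34 + 34·51 + 84·36 + 115·69 + 173·168 + 298·66 = 0 + 1734 + 3024 + 7935 + 29064 + 19668 = 61425
Σ Rᵢ = 0 + 1 + 5 + 11 + 43 + 29 = 89
N̂ = 61425 / 89 ≈ 690.2 → 690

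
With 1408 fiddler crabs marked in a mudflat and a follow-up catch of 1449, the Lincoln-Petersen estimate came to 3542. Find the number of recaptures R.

R = 576

From N = M·C/R: R = M·C / N = 1408·1449 / 3542 = 2040192 / 3542 = 576.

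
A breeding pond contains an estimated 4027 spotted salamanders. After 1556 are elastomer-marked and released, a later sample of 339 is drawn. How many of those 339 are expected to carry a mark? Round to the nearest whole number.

expected recaptures ≈ 131

Expected recaptures E[R] = M·C / N.
E[R] = 1556 × 339 / 4027 = 527484 / 4027 ≈ 131.0 → 131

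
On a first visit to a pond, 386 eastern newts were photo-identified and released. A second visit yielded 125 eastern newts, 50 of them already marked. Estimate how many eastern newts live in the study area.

N = (386 × 125) / 50 = 48250 / 50 = 965

N = 965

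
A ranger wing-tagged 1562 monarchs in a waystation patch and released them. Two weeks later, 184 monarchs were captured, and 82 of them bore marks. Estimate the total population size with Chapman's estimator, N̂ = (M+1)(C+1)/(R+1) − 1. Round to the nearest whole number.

N ≈ 3483

N̂ = (1562+1)(184+1)/(82+1) − 1 = 1563·185/83 − 1
= 289155/83 − 1 ≈ 3483.8 − 1 ≈ 3482.8 → 3483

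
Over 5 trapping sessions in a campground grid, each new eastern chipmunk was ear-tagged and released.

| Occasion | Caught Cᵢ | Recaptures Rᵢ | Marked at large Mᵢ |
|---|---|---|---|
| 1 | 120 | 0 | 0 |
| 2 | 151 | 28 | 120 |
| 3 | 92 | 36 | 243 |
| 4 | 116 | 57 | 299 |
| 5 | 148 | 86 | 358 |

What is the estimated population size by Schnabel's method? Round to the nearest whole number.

Σ MᵢCᵢ = 0·120 + 120·151 + 243·92 + 299·116 + 358·148 = 0 + 18120 + 22356 + 34684 + 52984 = 128144
Σ Rᵢ = 0 + 28 + 36 + 57 + 86 = 207
N̂ = 128144 / 207 ≈ 619.1 → 619

N ≈ 619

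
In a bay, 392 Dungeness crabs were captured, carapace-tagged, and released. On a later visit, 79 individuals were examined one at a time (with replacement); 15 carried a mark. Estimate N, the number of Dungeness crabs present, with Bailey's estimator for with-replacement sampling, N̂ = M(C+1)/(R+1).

N̂ = 392·(79+1)/(15+1) = 392·80/16 = 31360/16 = 1960

N = 1960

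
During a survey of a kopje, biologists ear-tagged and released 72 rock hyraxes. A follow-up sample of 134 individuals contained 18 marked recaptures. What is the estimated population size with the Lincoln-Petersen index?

N = 536

The marked fraction in the recapture sample should equal the marked fraction in the population: 18/134 = 72/N.
N = (72 × 134) / 18 = 9648 / 18 = 536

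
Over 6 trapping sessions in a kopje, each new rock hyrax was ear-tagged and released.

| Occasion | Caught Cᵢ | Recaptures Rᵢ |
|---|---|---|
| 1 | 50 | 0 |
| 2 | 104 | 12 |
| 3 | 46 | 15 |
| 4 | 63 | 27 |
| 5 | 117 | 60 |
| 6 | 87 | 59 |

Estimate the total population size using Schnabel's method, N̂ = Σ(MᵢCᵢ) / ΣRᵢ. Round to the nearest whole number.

N ≈ 406

Marked at large before each occasion: Mᵢ = Σⱼ<ᵢ (Cⱼ − Rⱼ) → M1=0, M2=50, M3=142, M4=173, M5=209, M6=266
Σ MᵢCᵢ = 0·50 + 50·104 + 142·46 + 173·63 + 209·117 + 266·87 = 0 + 5200 + 6532 + 10899 + 24453 + 23142 = 70226
Σ Rᵢ = 0 + 12 + 15 + 27 + 60 + 59 = 173
N̂ = 70226 / 173 ≈ 405.9 → 406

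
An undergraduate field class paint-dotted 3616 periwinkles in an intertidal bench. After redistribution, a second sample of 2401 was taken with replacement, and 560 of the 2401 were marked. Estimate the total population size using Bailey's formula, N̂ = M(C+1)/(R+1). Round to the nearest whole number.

N̂ = 3616·(2401+1)/(560+1) = 3616·2402/561 = 8685632/561 ≈ 15482.4 → 15482

N ≈ 15,482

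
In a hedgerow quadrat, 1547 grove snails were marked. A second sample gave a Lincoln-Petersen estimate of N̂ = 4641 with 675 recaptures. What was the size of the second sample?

C = 2025

From N = M·C/R: C = N·R / M = 4641·675 / 1547 = 3132675 / 1547 = 2025.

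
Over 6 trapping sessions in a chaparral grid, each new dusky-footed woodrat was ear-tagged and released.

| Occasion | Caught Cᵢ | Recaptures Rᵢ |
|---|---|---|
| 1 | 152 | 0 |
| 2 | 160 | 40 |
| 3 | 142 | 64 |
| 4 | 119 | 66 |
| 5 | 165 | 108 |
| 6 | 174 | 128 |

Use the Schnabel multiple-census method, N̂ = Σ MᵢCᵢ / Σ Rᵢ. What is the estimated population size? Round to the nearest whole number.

Marked at large before each occasion: Mᵢ = Σⱼ<ᵢ (Cⱼ − Rⱼ) → M1=0, M2=152, M3=272, M4=350, M5=403, M6=460
Σ MᵢCᵢ = 0·152 + 152·160 + 272·142 + 350·119 + 403·165 + 460·174 = 0 + 24320 + 38624 + 41650 + 66495 + 80040 = 251129
Σ Rᵢ = 0 + 40 + 64 + 66 + 108 + 128 = 406
N̂ = 251129 / 406 ≈ 618.5 → 619

N ≈ 619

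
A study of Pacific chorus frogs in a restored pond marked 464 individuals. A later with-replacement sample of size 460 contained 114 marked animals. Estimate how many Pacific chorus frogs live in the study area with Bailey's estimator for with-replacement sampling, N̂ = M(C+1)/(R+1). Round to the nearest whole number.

N ≈ 1860

N̂ = 464·(460+1)/(114+1) = 464·461/115 = 213904/115 ≈ 1860.0 → 1860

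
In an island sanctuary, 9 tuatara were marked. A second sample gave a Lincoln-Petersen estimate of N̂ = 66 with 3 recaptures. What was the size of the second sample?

From N = M·C/R: C = N·R / M = 66·3 / 9 = 198 / 9 = 22.

C = 22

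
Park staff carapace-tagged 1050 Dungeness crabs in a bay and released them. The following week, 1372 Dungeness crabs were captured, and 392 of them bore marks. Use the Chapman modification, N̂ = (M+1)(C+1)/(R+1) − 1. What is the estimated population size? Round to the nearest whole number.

N ≈ 3671

N̂ = (1050+1)(1372+1)/(392+1) − 1 = 1051·1373/393 − 1
= 1443023/393 − 1 ≈ 3671.8 − 1 ≈ 3670.8 → 3671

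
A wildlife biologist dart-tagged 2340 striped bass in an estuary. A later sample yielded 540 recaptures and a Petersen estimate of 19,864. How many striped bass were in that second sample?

C = 4584

From N = M·C/R: C = N·R / M = 19864·540 / 2340 = 10726560 / 2340 = 4584.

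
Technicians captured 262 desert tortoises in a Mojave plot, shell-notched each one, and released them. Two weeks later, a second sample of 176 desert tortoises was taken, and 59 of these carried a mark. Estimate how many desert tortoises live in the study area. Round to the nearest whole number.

N ≈ 782

Lincoln-Petersen assumes M/N = R/C, so N = M·C / R.
N = (262 × 176) / 59 = 46112 / 59 ≈ 781.6 → 782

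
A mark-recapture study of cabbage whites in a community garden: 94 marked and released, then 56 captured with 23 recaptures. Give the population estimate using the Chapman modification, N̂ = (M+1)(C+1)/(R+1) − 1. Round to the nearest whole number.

N ≈ 225

N̂ = (94+1)(56+1)/(23+1) − 1 = 95·57/24 − 1
= 5415/24 − 1 ≈ 225.6 − 1 ≈ 224.6 → 225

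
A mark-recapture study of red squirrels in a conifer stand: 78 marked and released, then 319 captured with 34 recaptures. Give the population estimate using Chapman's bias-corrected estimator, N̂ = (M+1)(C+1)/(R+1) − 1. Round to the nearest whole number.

N̂ = (78+1)(319+1)/(34+1) − 1 = 79·320/35 − 1
= 25280/35 − 1 ≈ 722.3 − 1 ≈ 721.3 → 721

N ≈ 721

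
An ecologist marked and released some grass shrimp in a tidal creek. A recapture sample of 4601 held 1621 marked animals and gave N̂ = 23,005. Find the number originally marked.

M = 8105

From N = M·C/R: M = N·R / C = 23005·1621 / 4601 = 37291105 / 4601 = 8105.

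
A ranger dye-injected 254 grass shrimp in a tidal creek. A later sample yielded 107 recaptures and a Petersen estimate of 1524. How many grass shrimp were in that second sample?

C = 642

From N = M·C/R: C = N·R / M = 1524·107 / 254 = 163068 / 254 = 642.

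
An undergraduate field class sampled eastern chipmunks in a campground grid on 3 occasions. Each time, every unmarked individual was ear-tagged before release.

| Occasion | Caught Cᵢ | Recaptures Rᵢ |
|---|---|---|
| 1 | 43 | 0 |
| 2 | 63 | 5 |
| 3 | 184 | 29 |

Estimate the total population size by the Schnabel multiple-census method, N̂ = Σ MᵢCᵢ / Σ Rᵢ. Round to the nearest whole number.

N ≈ 626

Marked at large before each occasion: Mᵢ = Σⱼ<ᵢ (Cⱼ − Rⱼ) → M1=0, M2=43, M3=101
Σ MᵢCᵢ = 0·43 + 43·63 + 101·184 = 0 + 2709 + 18584 = 21293
Σ Rᵢ = 0 + 5 + 29 = 34
N̂ = 21293 / 34 ≈ 626.3 → 626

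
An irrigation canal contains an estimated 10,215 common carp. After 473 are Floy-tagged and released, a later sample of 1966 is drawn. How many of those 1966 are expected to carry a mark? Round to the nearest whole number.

Expected recaptures E[R] = M·C / N.
E[R] = 473 × 1966 / 10215 = 929918 / 10215 ≈ 91.0 → 91

expected recaptures ≈ 91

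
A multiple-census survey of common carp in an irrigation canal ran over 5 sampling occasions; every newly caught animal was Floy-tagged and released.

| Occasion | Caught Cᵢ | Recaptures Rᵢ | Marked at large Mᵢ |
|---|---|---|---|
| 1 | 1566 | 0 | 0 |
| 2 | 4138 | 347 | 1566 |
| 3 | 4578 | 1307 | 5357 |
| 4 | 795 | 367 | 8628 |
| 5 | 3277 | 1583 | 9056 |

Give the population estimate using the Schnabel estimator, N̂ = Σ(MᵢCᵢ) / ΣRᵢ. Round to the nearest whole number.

Σ MᵢCᵢ = 0·1566 + 1566·4138 + 5357·4578 + 8628·795 + 9056·3277 = 0 + 6480108 + 24524346 + 6859260 + 29676512 = 67540226
Σ Rᵢ = 0 + 347 + 1307 + 367 + 1583 = 3604
N̂ = 67540226 / 3604 ≈ 18740.4 → 18740

N ≈ 18,740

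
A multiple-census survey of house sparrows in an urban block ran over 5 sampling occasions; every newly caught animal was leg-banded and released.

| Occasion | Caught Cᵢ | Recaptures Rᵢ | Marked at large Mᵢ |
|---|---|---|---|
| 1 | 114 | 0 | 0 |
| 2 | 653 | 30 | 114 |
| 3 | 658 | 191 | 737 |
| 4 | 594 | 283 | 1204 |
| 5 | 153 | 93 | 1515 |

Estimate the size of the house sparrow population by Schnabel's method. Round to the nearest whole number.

N ≈ 2523

Σ MᵢCᵢ = 0·114 + 114·653 + 737·658 + 1204·594 + 1515·153 = 0 + 74442 + 484946 + 715176 + 231795 = 1506359
Σ Rᵢ = 0 + 30 + 191 + 283 + 93 = 597
N̂ = 1506359 / 597 ≈ 2523.2 → 2523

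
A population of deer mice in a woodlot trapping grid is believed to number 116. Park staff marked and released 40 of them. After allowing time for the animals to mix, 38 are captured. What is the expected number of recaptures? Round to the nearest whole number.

expected recaptures ≈ 13

The marked fraction of the population is 40/116, so in a sample of 38 expect C·(M/N) marked.
E[R] = 40 × 38 / 116 = 1520 / 116 ≈ 13.1 → 13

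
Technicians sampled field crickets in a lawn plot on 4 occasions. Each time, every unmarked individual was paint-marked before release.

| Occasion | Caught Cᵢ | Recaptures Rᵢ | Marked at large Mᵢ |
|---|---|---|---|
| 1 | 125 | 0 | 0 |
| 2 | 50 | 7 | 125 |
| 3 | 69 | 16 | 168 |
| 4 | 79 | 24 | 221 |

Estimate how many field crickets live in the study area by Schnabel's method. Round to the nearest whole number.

Σ MᵢCᵢ = 0·125 + 125·50 + 168·69 + 221·79 = 0 + 6250 + 11592 + 17459 = 35301
Σ Rᵢ = 0 + 7 + 16 + 24 = 47
N̂ = 35301 / 47 ≈ 751.1 → 751

N ≈ 751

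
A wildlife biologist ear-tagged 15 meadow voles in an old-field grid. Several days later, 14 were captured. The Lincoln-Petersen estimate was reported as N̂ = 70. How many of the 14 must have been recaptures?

R = 3

From N = M·C/R: R = M·C / N = 15·14 / 70 = 210 / 70 = 3.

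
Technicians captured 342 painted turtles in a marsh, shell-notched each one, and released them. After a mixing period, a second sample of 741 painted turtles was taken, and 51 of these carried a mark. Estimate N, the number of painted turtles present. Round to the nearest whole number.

If marked individuals mix randomly, R/C ≈ M/N, giving N ≈ M·C/R.
N = (342 × 741) / 51 = 253422 / 51 ≈ 4969.1 → 4969

N ≈ 4969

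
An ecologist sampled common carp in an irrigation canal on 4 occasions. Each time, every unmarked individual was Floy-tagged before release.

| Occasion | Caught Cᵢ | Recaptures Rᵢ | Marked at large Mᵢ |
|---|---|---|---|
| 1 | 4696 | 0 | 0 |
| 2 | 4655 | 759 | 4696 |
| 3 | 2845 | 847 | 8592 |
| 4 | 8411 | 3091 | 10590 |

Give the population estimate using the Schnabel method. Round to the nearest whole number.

Σ MᵢCᵢ = 0·4696 + 4696·4655 + 8592·2845 + 10590·8411 = 0 + 21859880 + 24444240 + 89072490 = 135376610
Σ Rᵢ = 0 + 759 + 847 + 3091 = 4697
N̂ = 135376610 / 4697 ≈ 28821.9 → 28822

N ≈ 28,822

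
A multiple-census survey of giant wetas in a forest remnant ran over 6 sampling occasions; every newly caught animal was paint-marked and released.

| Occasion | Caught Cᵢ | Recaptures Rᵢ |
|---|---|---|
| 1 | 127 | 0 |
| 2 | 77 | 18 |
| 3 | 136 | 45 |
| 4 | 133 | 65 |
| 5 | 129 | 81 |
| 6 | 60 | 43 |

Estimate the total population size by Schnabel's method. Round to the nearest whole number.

N ≈ 556

Marked at large before each occasion: Mᵢ = Σⱼ<ᵢ (Cⱼ − Rⱼ) → M1=0, M2=127, M3=186, M4=277, M5=345, M6=393
Σ MᵢCᵢ = 0·127 + 127·77 + 186·136 + 277·133 + 345·129 + 393·60 = 0 + 9779 + 25296 + 36841 + 44505 + 23580 = 140001
Σ Rᵢ = 0 + 18 + 45 + 65 + 81 + 43 = 252
N̂ = 140001 / 252 ≈ 555.6 → 556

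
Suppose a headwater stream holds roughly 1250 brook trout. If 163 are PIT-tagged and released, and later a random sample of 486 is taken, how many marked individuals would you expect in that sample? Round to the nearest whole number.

expected recaptures ≈ 63

Expected recaptures E[R] = M·C / N.
E[R] = 163 × 486 / 1250 = 79218 / 1250 ≈ 63.4 → 63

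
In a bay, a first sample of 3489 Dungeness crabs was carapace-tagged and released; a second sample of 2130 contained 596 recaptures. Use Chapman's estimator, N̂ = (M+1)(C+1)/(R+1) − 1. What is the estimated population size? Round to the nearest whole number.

N̂ = (3489+1)(2130+1)/(596+1) − 1 = 3490·2131/597 − 1
= 7437190/597 − 1 ≈ 12457.6 − 1 ≈ 12456.6 → 12457

N ≈ 12,457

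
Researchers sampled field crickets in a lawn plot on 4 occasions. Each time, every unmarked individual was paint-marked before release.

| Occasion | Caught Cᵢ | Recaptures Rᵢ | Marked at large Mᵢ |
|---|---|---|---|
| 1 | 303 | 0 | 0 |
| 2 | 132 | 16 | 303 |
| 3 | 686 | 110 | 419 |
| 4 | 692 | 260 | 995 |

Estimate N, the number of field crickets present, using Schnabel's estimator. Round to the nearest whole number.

N ≈ 2632

Σ MᵢCᵢ = 0·303 + 303·132 + 419·686 + 995·692 = 0 + 39996 + 287434 + 688540 = 1015970
Σ Rᵢ = 0 + 16 + 110 + 260 = 386
N̂ = 1015970 / 386 ≈ 2632.0 → 2632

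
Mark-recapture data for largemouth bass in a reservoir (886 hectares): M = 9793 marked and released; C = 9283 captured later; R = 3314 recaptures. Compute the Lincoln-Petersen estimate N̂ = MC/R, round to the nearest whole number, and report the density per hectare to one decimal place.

density ≈ 31.0 largemouth bass per hectare

N̂ = 9793·9283/3314 = 90908419/3314 ≈ 27431.6 → 27432
Density = N̂ / area = 27432 / 886 ≈ 30.96 → 31.0 per hectare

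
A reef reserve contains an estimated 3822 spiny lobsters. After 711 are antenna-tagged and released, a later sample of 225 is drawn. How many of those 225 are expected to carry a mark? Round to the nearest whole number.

expected recaptures ≈ 42

The marked fraction of the population is 711/3822, so in a sample of 225 expect C·(M/N) marked.
E[R] = 711 × 225 / 3822 = 159975 / 3822 ≈ 41.9 → 42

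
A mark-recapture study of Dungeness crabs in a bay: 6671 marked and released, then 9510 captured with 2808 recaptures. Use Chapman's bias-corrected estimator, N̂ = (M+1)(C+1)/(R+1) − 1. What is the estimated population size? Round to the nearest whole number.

N ≈ 22,590

N̂ = (6671+1)(9510+1)/(2808+1) − 1 = 6672·9511/2809 − 1
= 63457392/2809 − 1 ≈ 22590.7 − 1 ≈ 22589.7 → 22590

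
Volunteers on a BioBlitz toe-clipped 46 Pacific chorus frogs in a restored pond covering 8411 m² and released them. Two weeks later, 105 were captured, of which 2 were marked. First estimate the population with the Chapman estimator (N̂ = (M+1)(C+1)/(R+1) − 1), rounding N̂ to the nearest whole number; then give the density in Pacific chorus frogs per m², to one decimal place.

N̂ = 47·106/3 − 1 = 4982/3 − 1 ≈ 1659.7 → 1660
Density = N̂ / area = 1660 / 8411 ≈ 0.20 → 0.2 per m²

density ≈ 0.2 Pacific chorus frogs per m²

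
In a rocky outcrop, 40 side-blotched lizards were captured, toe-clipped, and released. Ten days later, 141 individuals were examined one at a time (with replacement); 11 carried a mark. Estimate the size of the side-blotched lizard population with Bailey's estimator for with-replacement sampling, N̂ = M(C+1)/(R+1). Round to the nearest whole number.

N̂ = 40·(141+1)/(11+1) = 40·142/12 = 5680/12 ≈ 473.3 → 473

N ≈ 473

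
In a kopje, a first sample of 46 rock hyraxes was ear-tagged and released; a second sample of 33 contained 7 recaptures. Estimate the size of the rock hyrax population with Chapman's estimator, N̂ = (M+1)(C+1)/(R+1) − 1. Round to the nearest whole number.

N̂ = (46+1)(33+1)/(7+1) − 1 = 47·34/8 − 1
= 1598/8 − 1 ≈ 199.8 − 1 ≈ 198.8 → 199

N ≈ 199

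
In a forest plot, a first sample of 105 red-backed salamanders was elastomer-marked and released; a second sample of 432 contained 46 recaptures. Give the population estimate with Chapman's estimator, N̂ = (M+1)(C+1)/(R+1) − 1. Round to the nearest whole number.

N̂ = (105+1)(432+1)/(46+1) − 1 = 106·433/47 − 1
= 45898/47 − 1 ≈ 976.6 − 1 ≈ 975.6 → 976

N ≈ 976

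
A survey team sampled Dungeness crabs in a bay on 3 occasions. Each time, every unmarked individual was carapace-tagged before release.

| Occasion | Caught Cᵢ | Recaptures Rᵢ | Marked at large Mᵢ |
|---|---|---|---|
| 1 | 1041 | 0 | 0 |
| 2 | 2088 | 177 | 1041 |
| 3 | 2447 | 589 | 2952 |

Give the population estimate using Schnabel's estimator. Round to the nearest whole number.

N ≈ 12,268

Σ MᵢCᵢ = 0·1041 + 1041·2088 + 2952·2447 = 0 + 2173608 + 7223544 = 9397152
Σ Rᵢ = 0 + 177 + 589 = 766
N̂ = 9397152 / 766 ≈ 12267.8 → 12268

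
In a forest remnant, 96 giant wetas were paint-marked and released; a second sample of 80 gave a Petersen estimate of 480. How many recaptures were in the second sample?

From N = M·C/R: R = M·C / N = 96·80 / 480 = 7680 / 480 = 16.

R = 16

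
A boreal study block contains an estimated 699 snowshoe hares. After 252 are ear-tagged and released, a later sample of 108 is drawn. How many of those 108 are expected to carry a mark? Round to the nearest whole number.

The marked fraction of the population is 252/699, so in a sample of 108 expect C·(M/N) marked.
E[R] = 252 × 108 / 699 = 27216 / 699 ≈ 38.9 → 39

expected recaptures ≈ 39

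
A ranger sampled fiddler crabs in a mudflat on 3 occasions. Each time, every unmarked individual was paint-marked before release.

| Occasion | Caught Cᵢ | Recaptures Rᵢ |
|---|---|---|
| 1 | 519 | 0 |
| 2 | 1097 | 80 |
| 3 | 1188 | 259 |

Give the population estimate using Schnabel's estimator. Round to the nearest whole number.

Marked at large before each occasion: Mᵢ = Σⱼ<ᵢ (Cⱼ − Rⱼ) → M1=0, M2=519, M3=1536
Σ MᵢCᵢ = 0·519 + 519·1097 + 1536·1188 = 0 + 569343 + 1824768 = 2394111
Σ Rᵢ = 0 + 80 + 259 = 339
N̂ = 2394111 / 339 ≈ 7062.3 → 7062

N ≈ 7062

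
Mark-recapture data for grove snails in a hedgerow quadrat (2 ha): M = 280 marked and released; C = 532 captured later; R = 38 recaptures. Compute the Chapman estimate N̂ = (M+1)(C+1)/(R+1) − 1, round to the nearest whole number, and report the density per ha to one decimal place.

density ≈ 1919.5 grove snails per ha

N̂ = 281·533/39 − 1 = 149773/39 − 1 ≈ 3839.3 → 3839
Density = N̂ / area = 3839 / 2 ≈ 1919.50 → 1919.5 per ha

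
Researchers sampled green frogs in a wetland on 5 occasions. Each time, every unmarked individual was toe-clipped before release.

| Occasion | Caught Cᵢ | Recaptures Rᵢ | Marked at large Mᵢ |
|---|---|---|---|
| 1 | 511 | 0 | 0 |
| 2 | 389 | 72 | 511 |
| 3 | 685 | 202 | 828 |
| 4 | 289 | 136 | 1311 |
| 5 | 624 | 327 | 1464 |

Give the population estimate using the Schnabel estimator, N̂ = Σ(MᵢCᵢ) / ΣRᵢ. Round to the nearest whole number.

N ≈ 2793

Σ MᵢCᵢ = 0·511 + 511·389 + 828·685 + 1311·289 + 1464·624 = 0 + 198779 + 567180 + 378879 + 913536 = 2058374
Σ Rᵢ = 0 + 72 + 202 + 136 + 327 = 737
N̂ = 2058374 / 737 ≈ 2792.9 → 2793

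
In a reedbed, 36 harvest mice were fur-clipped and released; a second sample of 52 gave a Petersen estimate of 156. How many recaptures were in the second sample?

R = 12

From N = M·C/R: R = M·C / N = 36·52 / 156 = 1872 / 156 = 12.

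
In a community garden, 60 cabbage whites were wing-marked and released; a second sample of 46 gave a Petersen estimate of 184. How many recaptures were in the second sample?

From N = M·C/R: R = M·C / N = 60·46 / 184 = 2760 / 184 = 15.

R = 15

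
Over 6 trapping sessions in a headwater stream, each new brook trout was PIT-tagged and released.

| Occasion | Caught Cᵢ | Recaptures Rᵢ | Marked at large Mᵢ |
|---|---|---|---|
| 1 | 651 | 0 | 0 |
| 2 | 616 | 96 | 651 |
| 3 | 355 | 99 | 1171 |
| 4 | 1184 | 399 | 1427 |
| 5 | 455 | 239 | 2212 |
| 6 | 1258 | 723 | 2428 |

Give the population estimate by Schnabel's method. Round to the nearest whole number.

N ≈ 4221

Σ MᵢCᵢ = 0·651 + 651·616 + 1171·355 + 1427·1184 + 2212·455 + 2428·1258 = 0 + 401016 + 415705 + 1689568 + 1006460 + 3054424 = 6567173
Σ Rᵢ = 0 + 96 + 99 + 399 + 239 + 723 = 1556
N̂ = 6567173 / 1556 ≈ 4220.5 → 4221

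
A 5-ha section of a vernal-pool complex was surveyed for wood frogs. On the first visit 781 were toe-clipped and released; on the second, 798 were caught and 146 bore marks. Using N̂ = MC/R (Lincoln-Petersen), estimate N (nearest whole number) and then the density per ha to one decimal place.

density ≈ 853.8 wood frogs per ha

N̂ = 781·798/146 = 623238/146 ≈ 4268.8 → 4269
Density = N̂ / area = 4269 / 5 ≈ 853.80 → 853.8 per ha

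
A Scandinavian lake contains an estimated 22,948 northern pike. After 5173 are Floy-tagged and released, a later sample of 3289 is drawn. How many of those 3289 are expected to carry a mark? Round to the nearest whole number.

Expected recaptures E[R] = M·C / N.
E[R] = 5173 × 3289 / 22948 = 17013997 / 22948 ≈ 741.4 → 741

expected recaptures ≈ 741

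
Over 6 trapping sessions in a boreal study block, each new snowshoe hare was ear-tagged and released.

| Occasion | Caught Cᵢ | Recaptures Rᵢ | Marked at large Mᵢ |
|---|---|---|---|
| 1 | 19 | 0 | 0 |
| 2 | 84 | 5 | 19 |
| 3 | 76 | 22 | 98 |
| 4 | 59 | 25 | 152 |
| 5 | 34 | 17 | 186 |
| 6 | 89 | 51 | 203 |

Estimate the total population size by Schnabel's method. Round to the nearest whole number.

Σ MᵢCᵢ = 0·19 + 19·84 + 98·76 + 152·59 + 186·34 + 203·89 = 0 + 1596 + 7448 + 8968 + 6324 + 18067 = 42403
Σ Rᵢ = 0 + 5 + 22 + 25 + 17 + 51 = 120
N̂ = 42403 / 120 ≈ 353.4 → 353

N ≈ 353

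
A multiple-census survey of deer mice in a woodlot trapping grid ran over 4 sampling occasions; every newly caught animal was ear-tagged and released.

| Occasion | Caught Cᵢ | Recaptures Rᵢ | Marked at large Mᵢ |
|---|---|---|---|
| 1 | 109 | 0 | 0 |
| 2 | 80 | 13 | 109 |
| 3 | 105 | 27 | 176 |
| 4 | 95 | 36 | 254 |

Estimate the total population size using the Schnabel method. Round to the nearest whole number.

N ≈ 675

Σ MᵢCᵢ = 0·109 + 109·80 + 176·105 + 254·95 = 0 + 8720 + 18480 + 24130 = 51330
Σ Rᵢ = 0 + 13 + 27 + 36 = 76
N̂ = 51330 / 76 ≈ 675.4 → 675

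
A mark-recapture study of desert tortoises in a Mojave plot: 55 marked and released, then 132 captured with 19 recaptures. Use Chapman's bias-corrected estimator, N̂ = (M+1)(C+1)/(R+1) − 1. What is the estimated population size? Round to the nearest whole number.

N̂ = (55+1)(132+1)/(19+1) − 1 = 56·133/20 − 1
= 7448/20 − 1 ≈ 372.4 − 1 ≈ 371.4 → 371

N ≈ 371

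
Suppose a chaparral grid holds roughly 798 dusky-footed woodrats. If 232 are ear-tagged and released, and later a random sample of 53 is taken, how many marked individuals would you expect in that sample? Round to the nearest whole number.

Expected recaptures E[R] = M·C / N.
E[R] = 232 × 53 / 798 = 12296 / 798 ≈ 15.4 → 15

expected recaptures ≈ 15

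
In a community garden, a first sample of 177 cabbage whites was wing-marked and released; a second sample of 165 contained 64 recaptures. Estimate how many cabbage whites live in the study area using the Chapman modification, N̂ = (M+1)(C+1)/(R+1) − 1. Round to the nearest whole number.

N ≈ 454

N̂ = (177+1)(165+1)/(64+1) − 1 = 178·166/65 − 1
= 29548/65 − 1 ≈ 454.6 − 1 ≈ 453.6 → 454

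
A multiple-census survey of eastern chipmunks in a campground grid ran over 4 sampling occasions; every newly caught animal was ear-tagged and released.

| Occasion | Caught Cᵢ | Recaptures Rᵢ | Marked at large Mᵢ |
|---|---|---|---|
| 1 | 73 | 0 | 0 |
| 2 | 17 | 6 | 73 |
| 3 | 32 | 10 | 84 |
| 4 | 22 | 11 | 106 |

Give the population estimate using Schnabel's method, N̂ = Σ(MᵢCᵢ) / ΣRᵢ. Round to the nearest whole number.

Σ MᵢCᵢ = 0·73 + 73·17 + 84·32 + 106·22 = 0 + 1241 + 2688 + 2332 = 6261
Σ Rᵢ = 0 + 6 + 10 + 11 = 27
N̂ = 6261 / 27 ≈ 231.9 → 232

N ≈ 232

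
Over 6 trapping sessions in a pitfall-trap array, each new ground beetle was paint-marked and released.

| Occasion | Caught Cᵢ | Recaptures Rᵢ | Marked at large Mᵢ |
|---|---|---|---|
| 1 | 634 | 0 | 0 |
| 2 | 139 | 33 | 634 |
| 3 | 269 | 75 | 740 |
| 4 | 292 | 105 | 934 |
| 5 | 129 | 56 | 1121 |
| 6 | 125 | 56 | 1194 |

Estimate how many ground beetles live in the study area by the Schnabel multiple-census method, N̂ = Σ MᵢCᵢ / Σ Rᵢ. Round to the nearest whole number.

N ≈ 2627

Σ MᵢCᵢ = 0·634 + 634·139 + 740·269 + 934·292 + 1121·129 + 1194·125 = 0 + 88126 + 199060 + 272728 + 144609 + 149250 = 853773
Σ Rᵢ = 0 + 33 + 75 + 105 + 56 + 56 = 325
N̂ = 853773 / 325 ≈ 2627.0 → 2627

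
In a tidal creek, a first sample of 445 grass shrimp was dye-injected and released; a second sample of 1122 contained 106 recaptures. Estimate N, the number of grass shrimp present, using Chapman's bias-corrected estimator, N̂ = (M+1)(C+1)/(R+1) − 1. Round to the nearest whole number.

N ≈ 4680

N̂ = (445+1)(1122+1)/(106+1) − 1 = 446·1123/107 − 1
= 500858/107 − 1 ≈ 4680.9 − 1 ≈ 4679.9 → 4680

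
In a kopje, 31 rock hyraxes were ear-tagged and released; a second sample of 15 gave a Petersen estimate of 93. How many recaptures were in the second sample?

R = 5

From N = M·C/R: R = M·C / N = 31·15 / 93 = 465 / 93 = 5.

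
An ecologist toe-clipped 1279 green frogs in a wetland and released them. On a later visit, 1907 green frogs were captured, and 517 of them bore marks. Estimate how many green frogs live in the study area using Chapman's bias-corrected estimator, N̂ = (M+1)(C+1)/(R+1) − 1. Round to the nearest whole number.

N ≈ 4714

N̂ = (1279+1)(1907+1)/(517+1) − 1 = 1280·1908/518 − 1
= 2442240/518 − 1 ≈ 4714.7 − 1 ≈ 4713.7 → 4714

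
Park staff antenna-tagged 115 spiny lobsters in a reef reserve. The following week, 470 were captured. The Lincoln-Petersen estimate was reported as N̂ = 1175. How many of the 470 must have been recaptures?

From N = M·C/R: R = M·C / N = 115·470 / 1175 = 54050 / 1175 = 46.

R = 46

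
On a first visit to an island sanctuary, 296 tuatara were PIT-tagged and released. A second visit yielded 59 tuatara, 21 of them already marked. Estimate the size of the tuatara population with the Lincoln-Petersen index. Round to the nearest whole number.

If marked individuals mix randomly, R/C ≈ M/N, giving N ≈ M·C/R.
N = (296 × 59) / 21 = 17464 / 21 ≈ 831.6 → 832

N ≈ 832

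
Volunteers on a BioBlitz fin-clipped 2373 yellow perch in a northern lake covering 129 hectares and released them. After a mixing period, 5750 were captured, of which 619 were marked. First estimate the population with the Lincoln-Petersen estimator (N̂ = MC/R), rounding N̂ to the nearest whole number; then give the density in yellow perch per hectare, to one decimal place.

N̂ = 2373·5750/619 = 13644750/619 ≈ 22043.2 → 22043
Density = N̂ / area = 22043 / 129 ≈ 170.88 → 170.9 per hectare

density ≈ 170.9 yellow perch per hectare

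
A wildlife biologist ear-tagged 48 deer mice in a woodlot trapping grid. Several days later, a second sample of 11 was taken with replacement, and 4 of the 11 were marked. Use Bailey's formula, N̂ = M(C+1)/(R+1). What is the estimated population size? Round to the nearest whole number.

N̂ = 48·(11+1)/(4+1) = 48·12/5 = 576/5 ≈ 115.2 → 115

N ≈ 115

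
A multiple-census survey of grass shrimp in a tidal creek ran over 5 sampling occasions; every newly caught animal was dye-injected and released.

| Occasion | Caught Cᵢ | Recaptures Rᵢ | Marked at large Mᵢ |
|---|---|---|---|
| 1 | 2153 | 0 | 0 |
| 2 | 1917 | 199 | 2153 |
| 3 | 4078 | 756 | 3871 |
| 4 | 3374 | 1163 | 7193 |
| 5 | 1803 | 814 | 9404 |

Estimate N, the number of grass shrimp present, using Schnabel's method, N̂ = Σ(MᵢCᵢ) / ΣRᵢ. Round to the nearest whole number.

Σ MᵢCᵢ = 0·2153 + 2153·1917 + 3871·4078 + 7193·3374 + 9404·1803 = 0 + 4127301 + 15785938 + 24269182 + 16955412 = 61137833
Σ Rᵢ = 0 + 199 + 756 + 1163 + 814 = 2932
N̂ = 61137833 / 2932 ≈ 20851.9 → 20852

N ≈ 20,852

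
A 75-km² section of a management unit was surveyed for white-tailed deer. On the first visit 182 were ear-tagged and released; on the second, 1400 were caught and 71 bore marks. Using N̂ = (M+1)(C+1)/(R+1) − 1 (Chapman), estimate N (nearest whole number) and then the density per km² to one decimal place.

density ≈ 47.5 white-tailed deer per km²

N̂ = 183·1401/72 − 1 = 256383/72 − 1 ≈ 3559.9 → 3560
Density = N̂ / area = 3560 / 75 ≈ 47.47 → 47.5 per km²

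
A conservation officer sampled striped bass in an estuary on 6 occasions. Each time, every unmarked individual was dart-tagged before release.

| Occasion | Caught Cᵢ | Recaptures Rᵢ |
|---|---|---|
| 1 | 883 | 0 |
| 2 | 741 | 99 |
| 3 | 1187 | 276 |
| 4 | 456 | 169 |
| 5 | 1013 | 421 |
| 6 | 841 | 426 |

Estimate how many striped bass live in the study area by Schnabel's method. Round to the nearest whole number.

N ≈ 6558

Marked at large before each occasion: Mᵢ = Σⱼ<ᵢ (Cⱼ − Rⱼ) → M1=0, M2=883, M3=1525, M4=2436, M5=2723, M6=3315
Σ MᵢCᵢ = 0·883 + 883·741 + 1525·1187 + 2436·456 + 2723·1013 + 3315·841 = 0 + 654303 + 1810175 + 1110816 + 2758399 + 2787915 = 9121608
Σ Rᵢ = 0 + 99 + 276 + 169 + 421 + 426 = 1391
N̂ = 9121608 / 1391 ≈ 6557.6 → 6558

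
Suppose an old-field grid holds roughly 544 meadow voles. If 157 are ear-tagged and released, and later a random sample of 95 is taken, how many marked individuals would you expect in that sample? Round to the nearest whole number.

expected recaptures ≈ 27

The marked fraction of the population is 157/544, so in a sample of 95 expect C·(M/N) marked.
E[R] = 157 × 95 / 544 = 14915 / 544 ≈ 27.4 → 27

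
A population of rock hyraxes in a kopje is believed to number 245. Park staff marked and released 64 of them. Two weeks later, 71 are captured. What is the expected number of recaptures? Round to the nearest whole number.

The marked fraction of the population is 64/245, so in a sample of 71 expect C·(M/N) marked.
E[R] = 64 × 71 / 245 = 4544 / 245 ≈ 18.5 → 19

expected recaptures ≈ 19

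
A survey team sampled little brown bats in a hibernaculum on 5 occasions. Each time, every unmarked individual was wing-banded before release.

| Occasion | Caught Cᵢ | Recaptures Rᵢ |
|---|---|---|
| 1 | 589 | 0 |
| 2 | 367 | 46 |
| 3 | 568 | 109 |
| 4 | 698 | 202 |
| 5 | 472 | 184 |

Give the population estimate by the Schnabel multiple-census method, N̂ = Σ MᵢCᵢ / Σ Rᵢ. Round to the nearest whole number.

Marked at large before each occasion: Mᵢ = Σⱼ<ᵢ (Cⱼ − Rⱼ) → M1=0, M2=589, M3=910, M4=1369, M5=1865
Σ MᵢCᵢ = 0·589 + 589·367 + 910·568 + 1369·698 + 1865·472 = 0 + 216163 + 516880 + 955562 + 880280 = 2568885
Σ Rᵢ = 0 + 46 + 109 + 202 + 184 = 541
N̂ = 2568885 / 541 ≈ 4748.4 → 4748

N ≈ 4748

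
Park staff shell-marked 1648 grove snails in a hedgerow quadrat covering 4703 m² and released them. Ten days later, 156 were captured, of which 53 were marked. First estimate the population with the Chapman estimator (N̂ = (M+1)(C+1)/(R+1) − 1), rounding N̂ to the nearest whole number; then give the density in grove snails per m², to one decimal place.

density ≈ 1.0 grove snails per m²

N̂ = 1649·157/54 − 1 = 258893/54 − 1 ≈ 4793.3 → 4793
Density = N̂ / area = 4793 / 4703 ≈ 1.02 → 1.0 per m²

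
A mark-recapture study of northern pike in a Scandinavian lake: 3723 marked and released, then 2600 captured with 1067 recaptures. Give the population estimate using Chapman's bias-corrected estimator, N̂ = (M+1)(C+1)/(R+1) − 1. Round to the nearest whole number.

N̂ = (3723+1)(2600+1)/(1067+1) − 1 = 3724·2601/1068 − 1
= 9686124/1068 − 1 ≈ 9069.4 − 1 ≈ 9068.4 → 9068

N ≈ 9068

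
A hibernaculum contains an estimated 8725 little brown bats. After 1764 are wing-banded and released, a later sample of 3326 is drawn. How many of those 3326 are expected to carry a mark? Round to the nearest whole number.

The marked fraction of the population is 1764/8725, so in a sample of 3326 expect C·(M/N) marked.
E[R] = 1764 × 3326 / 8725 = 5867064 / 8725 ≈ 672.4 → 672

expected recaptures ≈ 672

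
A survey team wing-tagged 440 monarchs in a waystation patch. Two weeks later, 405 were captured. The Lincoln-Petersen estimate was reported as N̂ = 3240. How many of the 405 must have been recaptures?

R = 55

From N = M·C/R: R = M·C / N = 440·405 / 3240 = 178200 / 3240 = 55.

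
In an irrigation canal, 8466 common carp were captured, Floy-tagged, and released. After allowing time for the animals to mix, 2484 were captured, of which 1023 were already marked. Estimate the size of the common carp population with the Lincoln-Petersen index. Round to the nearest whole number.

Lincoln-Petersen assumes M/N = R/C, so N = M·C / R.
N = (8466 × 2484) / 1023 = 21029544 / 1023 ≈ 20556.7 → 20557

N ≈ 20,557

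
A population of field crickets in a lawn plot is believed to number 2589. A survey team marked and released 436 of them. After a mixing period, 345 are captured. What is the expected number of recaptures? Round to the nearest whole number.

expected recaptures ≈ 58

The marked fraction of the population is 436/2589, so in a sample of 345 expect C·(M/N) marked.
E[R] = 436 × 345 / 2589 = 150420 / 2589 ≈ 58.1 → 58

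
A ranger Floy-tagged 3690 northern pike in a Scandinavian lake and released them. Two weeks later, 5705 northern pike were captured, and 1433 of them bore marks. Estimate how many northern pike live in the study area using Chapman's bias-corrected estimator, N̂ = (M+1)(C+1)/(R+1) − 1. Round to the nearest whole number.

N ≈ 14,686

N̂ = (3690+1)(5705+1)/(1433+1) − 1 = 3691·5706/1434 − 1
= 21060846/1434 − 1 ≈ 14686.8 − 1 ≈ 14685.8 → 14686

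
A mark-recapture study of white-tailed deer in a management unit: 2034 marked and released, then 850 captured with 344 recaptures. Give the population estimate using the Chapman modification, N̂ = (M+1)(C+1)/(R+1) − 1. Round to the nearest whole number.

N ≈ 5019

N̂ = (2034+1)(850+1)/(344+1) − 1 = 2035·851/345 − 1
= 1731785/345 − 1 ≈ 5019.7 − 1 ≈ 5018.7 → 5019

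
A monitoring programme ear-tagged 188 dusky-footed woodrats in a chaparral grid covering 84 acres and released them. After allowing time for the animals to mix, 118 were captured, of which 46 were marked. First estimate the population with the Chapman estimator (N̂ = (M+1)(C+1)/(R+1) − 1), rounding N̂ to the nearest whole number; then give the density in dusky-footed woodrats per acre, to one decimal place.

N̂ = 189·119/47 − 1 = 22491/47 − 1 ≈ 477.5 → 478
Density = N̂ / area = 478 / 84 ≈ 5.69 → 5.7 per acre

density ≈ 5.7 dusky-footed woodrats per acre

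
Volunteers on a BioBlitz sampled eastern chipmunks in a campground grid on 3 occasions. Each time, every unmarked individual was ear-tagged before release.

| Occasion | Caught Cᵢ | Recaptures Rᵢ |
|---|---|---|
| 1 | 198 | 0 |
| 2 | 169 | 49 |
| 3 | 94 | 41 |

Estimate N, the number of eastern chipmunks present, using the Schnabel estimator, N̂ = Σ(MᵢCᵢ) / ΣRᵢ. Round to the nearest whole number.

Marked at large before each occasion: Mᵢ = Σⱼ<ᵢ (Cⱼ − Rⱼ) → M1=0, M2=198, M3=318
Σ MᵢCᵢ = 0·198 + 198·169 + 318·94 = 0 + 33462 + 29892 = 63354
Σ Rᵢ = 0 + 49 + 41 = 90
N̂ = 63354 / 90 ≈ 703.9 → 704

N ≈ 704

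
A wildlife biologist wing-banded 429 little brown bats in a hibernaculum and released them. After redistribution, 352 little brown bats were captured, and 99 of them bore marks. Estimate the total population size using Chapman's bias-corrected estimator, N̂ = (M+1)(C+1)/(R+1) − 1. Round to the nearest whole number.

N ≈ 1517

N̂ = (429+1)(352+1)/(99+1) − 1 = 430·353/100 − 1
= 151790/100 − 1 ≈ 1517.9 − 1 ≈ 1516.9 → 1517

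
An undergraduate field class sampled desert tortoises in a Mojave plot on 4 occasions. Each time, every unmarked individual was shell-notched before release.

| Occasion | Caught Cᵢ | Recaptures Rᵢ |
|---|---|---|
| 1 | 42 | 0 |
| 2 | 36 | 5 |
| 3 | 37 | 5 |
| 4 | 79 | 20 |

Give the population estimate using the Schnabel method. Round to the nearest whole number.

N ≈ 417

Marked at large before each occasion: Mᵢ = Σⱼ<ᵢ (Cⱼ − Rⱼ) → M1=0, M2=42, M3=73, M4=105
Σ MᵢCᵢ = 0·42 + 42·36 + 73·37 + 105·79 = 0 + 1512 + 2701 + 8295 = 12508
Σ Rᵢ = 0 + 5 + 5 + 20 = 30
N̂ = 12508 / 30 ≈ 416.9 → 417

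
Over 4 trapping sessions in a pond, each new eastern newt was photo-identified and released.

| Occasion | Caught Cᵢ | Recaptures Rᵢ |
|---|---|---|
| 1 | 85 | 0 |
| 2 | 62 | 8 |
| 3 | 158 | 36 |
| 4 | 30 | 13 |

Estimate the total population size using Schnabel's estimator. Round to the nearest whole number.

N ≈ 615

Marked at large before each occasion: Mᵢ = Σⱼ<ᵢ (Cⱼ − Rⱼ) → M1=0, M2=85, M3=139, M4=261
Σ MᵢCᵢ = 0·85 + 85·62 + 139·158 + 261·30 = 0 + 5270 + 21962 + 7830 = 35062
Σ Rᵢ = 0 + 8 + 36 + 13 = 57
N̂ = 35062 / 57 ≈ 615.1 → 615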